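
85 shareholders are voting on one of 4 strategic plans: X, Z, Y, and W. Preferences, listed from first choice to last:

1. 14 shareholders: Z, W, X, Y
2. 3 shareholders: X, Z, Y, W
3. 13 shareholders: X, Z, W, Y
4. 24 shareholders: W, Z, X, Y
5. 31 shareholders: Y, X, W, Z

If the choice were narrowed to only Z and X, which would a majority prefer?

X

Voters preferring Z to X: 38; preferring X to Z: 47.
X wins the head-to-head.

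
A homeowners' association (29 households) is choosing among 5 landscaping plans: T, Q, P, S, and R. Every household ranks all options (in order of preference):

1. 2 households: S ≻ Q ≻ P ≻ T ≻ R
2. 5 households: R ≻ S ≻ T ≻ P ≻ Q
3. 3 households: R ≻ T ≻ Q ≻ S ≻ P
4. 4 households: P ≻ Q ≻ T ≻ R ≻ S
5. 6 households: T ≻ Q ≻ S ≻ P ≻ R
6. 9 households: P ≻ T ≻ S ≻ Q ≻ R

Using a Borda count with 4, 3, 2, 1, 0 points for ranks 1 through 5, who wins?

T

T: 2·1 + 5·2 + 3·3 + 4·2 + 6·4 + 9·3 = 80
Q: 2·3 + 5·0 + 3·2 + 4·3 + 6·3 + 9·1 = 51
P: 2·2 + 5·1 + 3·0 + 4·4 + 6·1 + 9·4 = 67
S: 2·4 + 5·3 + 3·1 + 4·0 + 6·2 + 9·2 = 56
R: 2·0 + 5·4 + 3·4 + 4·1 + 6·0 + 9·0 = 36
T has the highest Borda score (80).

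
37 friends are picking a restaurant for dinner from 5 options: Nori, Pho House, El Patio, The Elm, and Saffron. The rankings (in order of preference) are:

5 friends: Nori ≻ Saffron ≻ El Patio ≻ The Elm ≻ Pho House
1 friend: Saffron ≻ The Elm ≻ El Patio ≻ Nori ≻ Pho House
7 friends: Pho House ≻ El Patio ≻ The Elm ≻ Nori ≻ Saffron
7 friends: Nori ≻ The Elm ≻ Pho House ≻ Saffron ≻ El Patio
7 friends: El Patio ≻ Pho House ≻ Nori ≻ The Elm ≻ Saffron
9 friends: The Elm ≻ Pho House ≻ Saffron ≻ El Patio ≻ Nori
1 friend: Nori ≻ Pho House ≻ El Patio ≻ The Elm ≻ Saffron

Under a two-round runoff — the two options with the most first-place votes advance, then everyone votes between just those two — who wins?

Round 1 first-place votes: Nori 13, Pho House 7, El Patio 7, The Elm 9, Saffron 1.
Nori and The Elm advance.
Runoff: Nori is preferred to The Elm by 20 voters; The Elm by 17.
Nori wins the runoff.

Nori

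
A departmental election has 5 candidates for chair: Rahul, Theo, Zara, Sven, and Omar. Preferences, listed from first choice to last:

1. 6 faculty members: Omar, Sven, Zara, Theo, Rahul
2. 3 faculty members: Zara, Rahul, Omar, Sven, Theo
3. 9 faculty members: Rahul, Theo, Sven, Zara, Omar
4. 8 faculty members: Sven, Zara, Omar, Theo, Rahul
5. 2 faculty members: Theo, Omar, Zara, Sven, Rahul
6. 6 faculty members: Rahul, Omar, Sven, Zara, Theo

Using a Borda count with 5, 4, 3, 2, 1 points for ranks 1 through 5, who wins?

Sven

Rahul: 6·1 + 3·4 + 9·5 + 8·1 + 2·1 + 6·5 = 103
Theo: 6·2 + 3·1 + 9·4 + 8·2 + 2·5 + 6·1 = 83
Zara: 6·3 + 3·5 + 9·2 + 8·4 + 2·3 + 6·2 = 101
Sven: 6·4 + 3·2 + 9·3 + 8·5 + 2·2 + 6·3 = 119
Omar: 6·5 + 3·3 + 9·1 + 8·3 + 2·4 + 6·4 = 104
Sven has the highest Borda score (119).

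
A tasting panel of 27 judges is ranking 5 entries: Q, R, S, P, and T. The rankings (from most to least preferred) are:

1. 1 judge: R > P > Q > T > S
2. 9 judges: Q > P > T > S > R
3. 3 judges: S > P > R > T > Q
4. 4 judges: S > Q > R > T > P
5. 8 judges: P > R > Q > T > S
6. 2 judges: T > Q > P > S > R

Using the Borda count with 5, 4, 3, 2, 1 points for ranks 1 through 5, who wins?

P

Q: 1·3 + 9·5 + 3·1 + 4·4 + 8·3 + 2·4 = 99
R: 1·5 + 9·1 + 3·3 + 4·3 + 8·4 + 2·1 = 69
S: 1·1 + 9·2 + 3·5 + 4·5 + 8·1 + 2·2 = 66
P: 1·4 + 9·4 + 3·4 + 4·1 + 8·5 + 2·3 = 102
T: 1·2 + 9·3 + 3·2 + 4·2 + 8·2 + 2·5 = 69
P has the highest Borda score (102).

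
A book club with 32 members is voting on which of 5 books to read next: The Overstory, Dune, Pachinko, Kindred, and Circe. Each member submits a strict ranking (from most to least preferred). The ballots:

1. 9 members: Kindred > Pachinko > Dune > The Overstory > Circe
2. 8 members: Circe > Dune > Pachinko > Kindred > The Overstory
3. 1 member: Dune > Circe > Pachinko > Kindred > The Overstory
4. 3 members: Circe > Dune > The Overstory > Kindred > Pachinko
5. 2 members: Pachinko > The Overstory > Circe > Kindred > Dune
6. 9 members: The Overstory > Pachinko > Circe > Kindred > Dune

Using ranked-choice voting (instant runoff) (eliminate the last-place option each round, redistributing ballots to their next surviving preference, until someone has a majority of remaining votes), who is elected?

Round 1: The Overstory 9, Dune 1, Pachinko 2, Kindred 9, Circe 11. Eliminate Dune.
Round 2: The Overstory 9, Pachinko 2, Kindred 9, Circe 12. Eliminate Pachinko.
Round 3: The Overstory 11, Kindred 9, Circe 12. Eliminate Kindred.
Round 4: The Overstory 20, Circe 12. The Overstory has a majority.

The Overstory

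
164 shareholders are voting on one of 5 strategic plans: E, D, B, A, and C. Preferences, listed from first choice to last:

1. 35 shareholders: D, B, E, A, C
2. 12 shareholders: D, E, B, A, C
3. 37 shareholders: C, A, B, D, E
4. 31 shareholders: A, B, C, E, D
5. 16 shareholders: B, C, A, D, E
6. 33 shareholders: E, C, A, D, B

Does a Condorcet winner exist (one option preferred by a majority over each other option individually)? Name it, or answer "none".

none

Checking pairwise contests:
D beats E 100–64.
B beats D 84–80.
A beats B 101–63.
C beats A 86–78.
B beats C 94–70.
Every option loses at least one head-to-head, so there is no Condorcet winner.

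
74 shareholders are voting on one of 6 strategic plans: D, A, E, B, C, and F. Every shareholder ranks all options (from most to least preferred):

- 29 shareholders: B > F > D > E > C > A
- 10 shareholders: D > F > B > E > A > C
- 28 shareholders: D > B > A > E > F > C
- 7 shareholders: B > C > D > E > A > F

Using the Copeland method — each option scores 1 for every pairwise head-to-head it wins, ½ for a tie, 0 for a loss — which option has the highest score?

D: beats A, E, B, C, and F → score 5.
A: beats C; loses to D, E, B, and F → score 1.
E: beats A and C; loses to D, B, and F → score 2.
B: beats A, E, C, and F; loses to D → score 4.
C: loses to D, A, E, B, and F → score 0.
F: beats A, E, and C; loses to D and B → score 3.
D has the best pairwise record.

D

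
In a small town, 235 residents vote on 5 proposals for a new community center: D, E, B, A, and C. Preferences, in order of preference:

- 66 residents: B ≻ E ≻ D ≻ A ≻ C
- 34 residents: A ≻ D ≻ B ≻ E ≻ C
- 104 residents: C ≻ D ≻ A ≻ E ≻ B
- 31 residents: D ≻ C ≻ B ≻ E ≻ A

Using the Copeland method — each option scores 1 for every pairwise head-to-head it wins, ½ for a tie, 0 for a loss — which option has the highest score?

D: beats E, B, A, and C → score 4.
E: loses to D, B, A, and C → score 0.
B: beats E; loses to D, A, and C → score 1.
A: beats E and B; loses to D and C → score 2.
C: beats E, B, and A; loses to D → score 3.
D has the best pairwise record.

D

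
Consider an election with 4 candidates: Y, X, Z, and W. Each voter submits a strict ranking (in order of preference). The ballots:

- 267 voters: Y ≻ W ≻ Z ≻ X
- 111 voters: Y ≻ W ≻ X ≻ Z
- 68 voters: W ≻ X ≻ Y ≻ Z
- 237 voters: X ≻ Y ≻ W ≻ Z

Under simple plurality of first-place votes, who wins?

First-place votes: Y 378, X 237, Z 0, W 68.
Y has the most first-place votes.

Y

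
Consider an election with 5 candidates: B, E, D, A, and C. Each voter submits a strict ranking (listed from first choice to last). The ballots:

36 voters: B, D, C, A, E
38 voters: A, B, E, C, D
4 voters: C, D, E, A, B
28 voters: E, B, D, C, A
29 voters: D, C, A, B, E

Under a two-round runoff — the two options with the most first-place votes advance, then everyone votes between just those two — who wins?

A

Round 1 first-place votes: B 36, E 28, D 29, A 38, C 4.
A and B advance.
Runoff: A is preferred to B by 71 voters; B by 64.
A wins the runoff.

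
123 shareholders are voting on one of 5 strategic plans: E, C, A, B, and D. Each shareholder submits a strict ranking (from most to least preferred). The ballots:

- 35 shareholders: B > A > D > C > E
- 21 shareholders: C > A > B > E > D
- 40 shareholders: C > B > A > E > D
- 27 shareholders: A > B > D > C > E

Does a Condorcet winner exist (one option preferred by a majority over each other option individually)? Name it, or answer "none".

B

B vs E: 123–0 for B.
B vs C: 62–61 for B.
B vs A: 75–48 for B.
B vs D: 123–0 for B.
B beats every other option head-to-head.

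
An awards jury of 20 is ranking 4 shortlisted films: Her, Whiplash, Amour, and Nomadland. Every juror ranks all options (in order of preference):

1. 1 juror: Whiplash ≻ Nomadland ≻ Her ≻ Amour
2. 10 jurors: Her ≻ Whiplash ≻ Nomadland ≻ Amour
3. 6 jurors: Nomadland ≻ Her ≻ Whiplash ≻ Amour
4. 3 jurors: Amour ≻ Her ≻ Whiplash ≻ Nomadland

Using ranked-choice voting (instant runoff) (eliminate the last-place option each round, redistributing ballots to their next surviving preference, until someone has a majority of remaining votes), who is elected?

Round 1: Her 10, Whiplash 1, Amour 3, Nomadland 6. Eliminate Whiplash.
Round 2: Her 10, Amour 3, Nomadland 7. Eliminate Amour.
Round 3: Her 13, Nomadland 7. Her has a majority.

Her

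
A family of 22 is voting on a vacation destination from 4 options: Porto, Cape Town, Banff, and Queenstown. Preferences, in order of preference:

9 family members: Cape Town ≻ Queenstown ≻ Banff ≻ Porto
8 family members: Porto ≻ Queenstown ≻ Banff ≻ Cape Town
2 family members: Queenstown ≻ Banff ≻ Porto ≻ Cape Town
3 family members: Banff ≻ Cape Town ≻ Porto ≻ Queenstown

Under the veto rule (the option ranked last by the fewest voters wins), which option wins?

Last-place votes: Porto 9, Cape Town 10, Banff 0, Queenstown 3.
Banff is ranked last by the fewest voters, so Banff wins.

Banff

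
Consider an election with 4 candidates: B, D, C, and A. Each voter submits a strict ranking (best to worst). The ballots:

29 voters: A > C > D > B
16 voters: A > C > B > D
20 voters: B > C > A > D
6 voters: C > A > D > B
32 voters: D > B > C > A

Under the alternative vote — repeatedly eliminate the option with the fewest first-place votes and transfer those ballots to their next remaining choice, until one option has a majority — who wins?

A

Round 1: B 20, D 32, C 6, A 45. Eliminate C.
Round 2: B 20, D 32, A 51. Eliminate B.
Round 3: D 32, A 71. A has a majority.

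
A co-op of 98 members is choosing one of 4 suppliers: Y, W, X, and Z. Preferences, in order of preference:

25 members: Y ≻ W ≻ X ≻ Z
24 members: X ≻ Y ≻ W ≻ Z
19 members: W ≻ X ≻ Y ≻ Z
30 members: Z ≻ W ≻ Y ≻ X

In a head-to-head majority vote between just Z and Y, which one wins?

Voters preferring Z to Y: 30; preferring Y to Z: 68.
Y wins the head-to-head.

Y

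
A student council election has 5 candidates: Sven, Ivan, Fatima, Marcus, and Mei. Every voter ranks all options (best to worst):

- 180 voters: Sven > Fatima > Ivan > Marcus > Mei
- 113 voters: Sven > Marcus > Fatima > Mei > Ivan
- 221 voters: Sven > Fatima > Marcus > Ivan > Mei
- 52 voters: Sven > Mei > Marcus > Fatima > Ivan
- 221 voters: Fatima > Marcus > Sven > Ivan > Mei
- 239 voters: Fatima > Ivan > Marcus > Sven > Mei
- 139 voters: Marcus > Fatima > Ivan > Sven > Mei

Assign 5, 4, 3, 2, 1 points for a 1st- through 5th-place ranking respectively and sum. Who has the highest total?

Sven: 180·5 + 113·5 + 221·5 + 52·5 + 221·3 + 239·2 + 139·2 = 4249
Ivan: 180·3 + 113·1 + 221·2 + 52·1 + 221·2 + 239·4 + 139·3 = 2962
Fatima: 180·4 + 113·3 + 221·4 + 52·2 + 221·5 + 239·5 + 139·4 = 4903
Marcus: 180·2 + 113·4 + 221·3 + 52·3 + 221·4 + 239·3 + 139·5 = 3927
Mei: 180·1 + 113·2 + 221·1 + 52·4 + 221·1 + 239·1 + 139·1 = 1434
Fatima has the highest Borda score (4903).

Fatima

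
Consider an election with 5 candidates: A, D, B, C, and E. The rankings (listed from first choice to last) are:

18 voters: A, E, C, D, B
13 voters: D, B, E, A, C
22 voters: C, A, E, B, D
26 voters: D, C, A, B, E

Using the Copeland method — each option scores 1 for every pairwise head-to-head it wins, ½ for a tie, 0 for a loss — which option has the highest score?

C

A: beats D, B, and E; loses to C → score 3.
D: beats B; loses to A, C, and E → score 1.
B: loses to A, D, C, and E → score 0.
C: beats A, D, B, and E → score 4.
E: beats D and B; loses to A and C → score 2.
C has the best pairwise record.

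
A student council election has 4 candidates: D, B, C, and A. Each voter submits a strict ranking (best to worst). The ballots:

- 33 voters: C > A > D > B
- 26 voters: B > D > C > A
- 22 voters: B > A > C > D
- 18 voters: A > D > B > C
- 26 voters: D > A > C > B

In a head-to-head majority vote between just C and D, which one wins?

D

Voters preferring C to D: 55; preferring D to C: 70.
D wins the head-to-head.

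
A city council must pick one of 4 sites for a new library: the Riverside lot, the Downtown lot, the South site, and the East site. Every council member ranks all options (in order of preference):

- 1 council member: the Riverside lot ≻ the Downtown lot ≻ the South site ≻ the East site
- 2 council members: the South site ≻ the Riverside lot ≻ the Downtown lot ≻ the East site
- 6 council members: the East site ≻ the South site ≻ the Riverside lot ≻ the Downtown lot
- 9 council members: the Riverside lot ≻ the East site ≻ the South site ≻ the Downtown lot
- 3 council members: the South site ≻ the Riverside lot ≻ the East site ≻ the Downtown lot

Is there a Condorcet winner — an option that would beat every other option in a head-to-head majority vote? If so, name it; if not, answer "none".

none

Checking pairwise contests:
the South site beats the Riverside lot 11–10.
the Riverside lot beats the Downtown lot 21–0.
the East site beats the South site 15–6.
the Riverside lot beats the East site 15–6.
Every option loses at least one head-to-head, so there is no Condorcet winner.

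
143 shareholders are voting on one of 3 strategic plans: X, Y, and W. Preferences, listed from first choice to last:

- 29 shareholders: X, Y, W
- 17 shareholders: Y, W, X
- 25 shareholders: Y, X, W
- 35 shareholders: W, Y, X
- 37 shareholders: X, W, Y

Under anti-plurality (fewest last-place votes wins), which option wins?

Last-place votes: X 52, Y 37, W 54.
Y is ranked last by the fewest voters, so Y wins.

Y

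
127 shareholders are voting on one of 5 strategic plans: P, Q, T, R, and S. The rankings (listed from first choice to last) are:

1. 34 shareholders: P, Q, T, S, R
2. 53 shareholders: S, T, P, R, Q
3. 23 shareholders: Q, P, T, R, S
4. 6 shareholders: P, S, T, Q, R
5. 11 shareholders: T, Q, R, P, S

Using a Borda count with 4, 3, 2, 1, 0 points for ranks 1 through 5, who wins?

P: 34·4 + 53·2 + 23·3 + 6·4 + 11·1 = 346
Q: 34·3 + 53·0 + 23·4 + 6·1 + 11·3 = 233
T: 34·2 + 53·3 + 23·2 + 6·2 + 11·4 = 329
R: 34·0 + 53·1 + 23·1 + 6·0 + 11·2 = 98
S: 34·1 + 53·4 + 23·0 + 6·3 + 11·0 = 264
P has the highest Borda score (346).

P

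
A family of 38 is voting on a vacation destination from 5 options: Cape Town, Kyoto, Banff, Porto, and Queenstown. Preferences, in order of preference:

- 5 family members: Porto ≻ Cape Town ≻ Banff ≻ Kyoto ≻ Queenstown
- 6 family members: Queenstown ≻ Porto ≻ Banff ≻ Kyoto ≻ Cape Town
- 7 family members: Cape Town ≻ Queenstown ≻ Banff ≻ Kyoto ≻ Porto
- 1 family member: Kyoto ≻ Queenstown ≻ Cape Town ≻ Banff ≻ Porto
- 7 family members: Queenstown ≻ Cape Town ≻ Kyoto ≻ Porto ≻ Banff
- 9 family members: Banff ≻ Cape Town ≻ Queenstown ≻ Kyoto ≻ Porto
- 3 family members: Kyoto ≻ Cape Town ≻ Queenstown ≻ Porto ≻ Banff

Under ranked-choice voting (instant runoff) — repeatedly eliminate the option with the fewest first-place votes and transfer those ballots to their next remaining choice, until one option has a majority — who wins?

Cape Town

Round 1: Cape Town 7, Kyoto 4, Banff 9, Porto 5, Queenstown 13. Eliminate Kyoto.
Round 2: Cape Town 10, Banff 9, Porto 5, Queenstown 14. Eliminate Porto.
Round 3: Cape Town 15, Banff 9, Queenstown 14. Eliminate Banff.
Round 4: Cape Town 24, Queenstown 14. Cape Town has a majority.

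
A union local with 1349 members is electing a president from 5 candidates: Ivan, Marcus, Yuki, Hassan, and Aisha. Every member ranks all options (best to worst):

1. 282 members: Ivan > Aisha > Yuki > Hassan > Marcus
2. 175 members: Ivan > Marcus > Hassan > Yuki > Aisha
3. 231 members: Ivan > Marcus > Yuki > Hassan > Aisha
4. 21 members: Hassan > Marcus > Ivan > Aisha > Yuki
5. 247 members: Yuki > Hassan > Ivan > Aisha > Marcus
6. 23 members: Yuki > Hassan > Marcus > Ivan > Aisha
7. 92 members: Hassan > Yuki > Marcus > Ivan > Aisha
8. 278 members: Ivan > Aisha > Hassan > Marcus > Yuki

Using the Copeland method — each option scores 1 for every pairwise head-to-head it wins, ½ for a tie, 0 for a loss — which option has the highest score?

Ivan: beats Marcus, Yuki, Hassan, and Aisha → score 4.
Marcus: beats Yuki; loses to Ivan, Hassan, and Aisha → score 1.
Yuki: beats Hassan and Aisha; loses to Ivan and Marcus → score 2.
Hassan: beats Marcus and Aisha; loses to Ivan and Yuki → score 2.
Aisha: beats Marcus; loses to Ivan, Yuki, and Hassan → score 1.
Ivan has the best pairwise record.

Ivan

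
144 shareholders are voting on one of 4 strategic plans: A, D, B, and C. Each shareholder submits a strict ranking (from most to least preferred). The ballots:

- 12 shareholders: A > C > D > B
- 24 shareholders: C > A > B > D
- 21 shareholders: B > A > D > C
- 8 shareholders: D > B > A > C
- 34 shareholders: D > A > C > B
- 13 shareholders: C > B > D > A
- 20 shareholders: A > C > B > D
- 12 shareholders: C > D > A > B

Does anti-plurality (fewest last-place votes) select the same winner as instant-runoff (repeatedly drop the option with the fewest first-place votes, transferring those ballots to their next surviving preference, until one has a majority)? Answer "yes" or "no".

yes

Anti-plurality — last-place votes: A 13, D 44, B 58, C 29. Winner: A.
Instant-runoff — R1 A 32, D 42, B 21, C 49 (B out); R2 A 53, D 42, C 49 (D out); R3 A 95, C 49 (A winner). Winner: A.
The two methods agree.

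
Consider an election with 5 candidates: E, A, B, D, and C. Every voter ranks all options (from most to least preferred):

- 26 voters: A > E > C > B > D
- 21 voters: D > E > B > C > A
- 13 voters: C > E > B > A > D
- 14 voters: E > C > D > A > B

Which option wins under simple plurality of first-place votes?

A

First-place votes: E 14, A 26, B 0, D 21, C 13.
A has the most first-place votes.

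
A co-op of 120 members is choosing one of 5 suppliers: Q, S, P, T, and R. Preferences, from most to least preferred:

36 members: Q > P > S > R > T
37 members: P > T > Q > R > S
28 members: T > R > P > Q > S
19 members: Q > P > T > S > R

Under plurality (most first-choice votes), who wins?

Q

First-place votes: Q 55, S 0, P 37, T 28, R 0.
Q has the most first-place votes.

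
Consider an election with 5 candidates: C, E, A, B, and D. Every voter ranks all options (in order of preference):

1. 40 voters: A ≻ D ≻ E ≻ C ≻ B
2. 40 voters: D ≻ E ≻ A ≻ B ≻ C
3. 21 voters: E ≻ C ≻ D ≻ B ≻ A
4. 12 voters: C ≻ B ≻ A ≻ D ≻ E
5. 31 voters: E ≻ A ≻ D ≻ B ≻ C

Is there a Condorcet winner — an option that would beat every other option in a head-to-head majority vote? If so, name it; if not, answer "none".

Checking pairwise contests:
E beats C 132–12.
D beats E 92–52.
E beats A 92–52.
C beats B 73–71.
A beats D 83–61.
Every option loses at least one head-to-head, so there is no Condorcet winner.

none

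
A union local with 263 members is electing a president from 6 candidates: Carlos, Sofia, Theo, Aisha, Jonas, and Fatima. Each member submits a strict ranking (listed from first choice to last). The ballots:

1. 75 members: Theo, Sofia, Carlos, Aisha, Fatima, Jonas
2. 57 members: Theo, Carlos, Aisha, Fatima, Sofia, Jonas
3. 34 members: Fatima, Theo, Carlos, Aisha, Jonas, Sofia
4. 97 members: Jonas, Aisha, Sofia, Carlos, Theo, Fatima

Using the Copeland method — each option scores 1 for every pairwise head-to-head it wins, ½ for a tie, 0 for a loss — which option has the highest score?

Theo

Carlos: beats Aisha, Jonas, and Fatima; loses to Sofia and Theo → score 3.
Sofia: beats Carlos, Jonas, and Fatima; loses to Theo and Aisha → score 3.
Theo: beats Carlos, Sofia, Aisha, Jonas, and Fatima → score 5.
Aisha: beats Sofia, Jonas, and Fatima; loses to Carlos and Theo → score 3.
Jonas: loses to Carlos, Sofia, Theo, Aisha, and Fatima → score 0.
Fatima: beats Jonas; loses to Carlos, Sofia, Theo, and Aisha → score 1.
Theo has the best pairwise record.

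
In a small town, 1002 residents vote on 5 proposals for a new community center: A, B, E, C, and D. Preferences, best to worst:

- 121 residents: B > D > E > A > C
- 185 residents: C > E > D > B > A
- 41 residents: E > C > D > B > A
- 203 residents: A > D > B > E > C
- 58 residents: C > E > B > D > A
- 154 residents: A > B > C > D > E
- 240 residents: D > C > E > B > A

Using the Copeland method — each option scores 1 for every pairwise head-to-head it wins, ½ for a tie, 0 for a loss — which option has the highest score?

D

A: loses to B, E, C, and D → score 0.
B: beats A; loses to E, C, and D → score 1.
E: beats A and B; loses to C and D → score 2.
C: beats A, B, and E; loses to D → score 3.
D: beats A, B, E, and C → score 4.
D has the best pairwise record.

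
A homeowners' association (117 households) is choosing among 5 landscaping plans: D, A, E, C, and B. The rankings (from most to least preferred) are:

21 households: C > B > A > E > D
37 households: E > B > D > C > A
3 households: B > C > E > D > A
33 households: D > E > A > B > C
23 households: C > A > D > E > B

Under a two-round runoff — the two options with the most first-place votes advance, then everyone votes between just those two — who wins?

Round 1 first-place votes: D 33, A 0, E 37, C 44, B 3.
C and E advance.
Runoff: C is preferred to E by 47 voters; E by 70.
E wins the runoff.

E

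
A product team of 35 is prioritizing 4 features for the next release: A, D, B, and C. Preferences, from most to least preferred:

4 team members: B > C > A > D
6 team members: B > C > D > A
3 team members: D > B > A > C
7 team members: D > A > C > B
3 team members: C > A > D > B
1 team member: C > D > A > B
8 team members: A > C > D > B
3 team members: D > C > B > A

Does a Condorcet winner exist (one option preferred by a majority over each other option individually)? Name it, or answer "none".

Checking pairwise contests:
D beats A 20–15.
C beats D 22–13.
A beats B 19–16.
A beats C 18–17.
Every option loses at least one head-to-head, so there is no Condorcet winner.

none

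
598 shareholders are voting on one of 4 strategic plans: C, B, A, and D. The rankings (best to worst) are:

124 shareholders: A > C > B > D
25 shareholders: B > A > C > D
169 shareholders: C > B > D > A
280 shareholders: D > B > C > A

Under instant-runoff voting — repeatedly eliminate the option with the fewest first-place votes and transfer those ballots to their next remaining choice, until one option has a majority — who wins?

C

Round 1: C 169, B 25, A 124, D 280. Eliminate B.
Round 2: C 169, A 149, D 280. Eliminate A.
Round 3: C 318, D 280. C has a majority.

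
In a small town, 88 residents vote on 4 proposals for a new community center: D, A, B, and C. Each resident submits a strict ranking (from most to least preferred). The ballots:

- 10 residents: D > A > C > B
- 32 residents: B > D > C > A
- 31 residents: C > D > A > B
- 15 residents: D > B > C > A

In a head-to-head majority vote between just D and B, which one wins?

D

Voters preferring D to B: 56; preferring B to D: 32.
D wins the head-to-head.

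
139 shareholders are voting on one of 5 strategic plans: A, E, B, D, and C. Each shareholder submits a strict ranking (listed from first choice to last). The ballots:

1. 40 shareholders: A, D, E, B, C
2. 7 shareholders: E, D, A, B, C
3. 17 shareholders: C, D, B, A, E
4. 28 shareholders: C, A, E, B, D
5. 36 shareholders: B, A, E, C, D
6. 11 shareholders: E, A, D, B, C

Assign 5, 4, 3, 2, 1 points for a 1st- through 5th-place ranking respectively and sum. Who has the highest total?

A

A: 40·5 + 7·3 + 17·2 + 28·4 + 36·4 + 11·4 = 555
E: 40·3 + 7·5 + 17·1 + 28·3 + 36·3 + 11·5 = 419
B: 40·2 + 7·2 + 17·3 + 28·2 + 36·5 + 11·2 = 403
D: 40·4 + 7·4 + 17·4 + 28·1 + 36·1 + 11·3 = 353
C: 40·1 + 7·1 + 17·5 + 28·5 + 36·2 + 11·1 = 355
A has the highest Borda score (555).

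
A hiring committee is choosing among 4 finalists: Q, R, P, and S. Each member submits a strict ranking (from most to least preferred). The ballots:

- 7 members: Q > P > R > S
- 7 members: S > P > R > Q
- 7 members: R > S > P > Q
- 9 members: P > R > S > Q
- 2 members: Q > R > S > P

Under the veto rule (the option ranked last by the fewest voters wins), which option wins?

R

Last-place votes: Q 23, R 0, P 2, S 7.
R is ranked last by the fewest voters, so R wins.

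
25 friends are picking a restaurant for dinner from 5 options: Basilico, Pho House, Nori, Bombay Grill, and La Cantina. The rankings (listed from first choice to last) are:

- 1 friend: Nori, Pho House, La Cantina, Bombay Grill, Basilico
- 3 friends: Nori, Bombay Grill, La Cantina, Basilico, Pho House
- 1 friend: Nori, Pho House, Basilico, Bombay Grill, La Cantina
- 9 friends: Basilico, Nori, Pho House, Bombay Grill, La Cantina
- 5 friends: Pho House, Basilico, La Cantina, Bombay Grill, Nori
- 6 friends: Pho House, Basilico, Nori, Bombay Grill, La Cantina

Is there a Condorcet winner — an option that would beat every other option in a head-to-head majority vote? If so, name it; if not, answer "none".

none

Checking pairwise contests:
Pho House beats Basilico 13–12.
Nori beats Pho House 14–11.
Basilico beats Nori 20–5.
Basilico beats Bombay Grill 21–4.
Basilico beats La Cantina 21–4.
Every option loses at least one head-to-head, so there is no Condorcet winner.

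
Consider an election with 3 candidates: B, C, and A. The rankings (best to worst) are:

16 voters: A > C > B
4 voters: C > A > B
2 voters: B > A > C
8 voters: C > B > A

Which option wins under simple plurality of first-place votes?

A

First-place votes: B 2, C 12, A 16.
A has the most first-place votes.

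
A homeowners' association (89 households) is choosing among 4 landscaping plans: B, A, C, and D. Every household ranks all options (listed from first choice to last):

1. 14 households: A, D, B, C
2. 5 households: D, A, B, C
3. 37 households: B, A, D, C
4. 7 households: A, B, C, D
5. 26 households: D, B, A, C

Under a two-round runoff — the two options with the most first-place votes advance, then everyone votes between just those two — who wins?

Round 1 first-place votes: B 37, A 21, C 0, D 31.
B and D advance.
Runoff: B is preferred to D by 44 voters; D by 45.
D wins the runoff.

D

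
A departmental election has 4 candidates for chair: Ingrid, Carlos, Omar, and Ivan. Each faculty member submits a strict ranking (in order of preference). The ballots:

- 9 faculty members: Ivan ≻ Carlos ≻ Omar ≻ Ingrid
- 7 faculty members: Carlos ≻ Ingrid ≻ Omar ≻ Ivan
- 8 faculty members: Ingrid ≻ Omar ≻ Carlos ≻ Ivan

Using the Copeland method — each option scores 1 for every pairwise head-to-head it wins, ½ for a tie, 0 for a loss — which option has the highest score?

Ingrid: beats Omar and Ivan; loses to Carlos → score 2.
Carlos: beats Ingrid, Omar, and Ivan → score 3.
Omar: beats Ivan; loses to Ingrid and Carlos → score 1.
Ivan: loses to Ingrid, Carlos, and Omar → score 0.
Carlos has the best pairwise record.

Carlos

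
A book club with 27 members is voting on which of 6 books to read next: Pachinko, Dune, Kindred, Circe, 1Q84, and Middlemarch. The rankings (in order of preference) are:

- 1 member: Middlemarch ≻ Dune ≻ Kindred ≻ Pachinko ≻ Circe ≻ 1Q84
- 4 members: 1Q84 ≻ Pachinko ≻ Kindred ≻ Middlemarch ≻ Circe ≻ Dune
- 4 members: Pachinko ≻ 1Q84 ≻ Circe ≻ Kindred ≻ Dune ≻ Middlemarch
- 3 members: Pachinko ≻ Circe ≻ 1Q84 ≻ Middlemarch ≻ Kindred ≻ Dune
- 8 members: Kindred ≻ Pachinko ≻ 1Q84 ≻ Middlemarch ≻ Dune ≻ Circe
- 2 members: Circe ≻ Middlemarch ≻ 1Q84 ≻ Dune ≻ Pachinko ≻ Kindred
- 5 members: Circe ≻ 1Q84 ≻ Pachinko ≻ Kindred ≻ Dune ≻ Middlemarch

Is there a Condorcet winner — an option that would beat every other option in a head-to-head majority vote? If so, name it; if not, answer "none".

Pachinko vs Dune: 24–3 for Pachinko.
Pachinko vs Kindred: 18–9 for Pachinko.
Pachinko vs Circe: 20–7 for Pachinko.
Pachinko vs 1Q84: 16–11 for Pachinko.
Pachinko vs Middlemarch: 24–3 for Pachinko.
Pachinko beats every other option head-to-head.

Pachinko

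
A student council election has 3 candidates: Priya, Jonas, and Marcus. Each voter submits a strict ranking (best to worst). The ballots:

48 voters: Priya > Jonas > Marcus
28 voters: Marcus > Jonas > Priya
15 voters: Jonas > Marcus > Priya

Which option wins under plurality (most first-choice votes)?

First-place votes: Priya 48, Jonas 15, Marcus 28.
Priya has the most first-place votes.

Priya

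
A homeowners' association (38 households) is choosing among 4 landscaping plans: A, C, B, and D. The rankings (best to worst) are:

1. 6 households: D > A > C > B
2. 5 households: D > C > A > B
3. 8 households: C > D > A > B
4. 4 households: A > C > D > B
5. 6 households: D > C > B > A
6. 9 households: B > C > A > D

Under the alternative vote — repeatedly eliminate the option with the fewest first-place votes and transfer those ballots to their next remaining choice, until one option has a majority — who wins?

C

Round 1: A 4, C 8, B 9, D 17. Eliminate A.
Round 2: C 12, B 9, D 17. Eliminate B.
Round 3: C 21, D 17. C has a majority.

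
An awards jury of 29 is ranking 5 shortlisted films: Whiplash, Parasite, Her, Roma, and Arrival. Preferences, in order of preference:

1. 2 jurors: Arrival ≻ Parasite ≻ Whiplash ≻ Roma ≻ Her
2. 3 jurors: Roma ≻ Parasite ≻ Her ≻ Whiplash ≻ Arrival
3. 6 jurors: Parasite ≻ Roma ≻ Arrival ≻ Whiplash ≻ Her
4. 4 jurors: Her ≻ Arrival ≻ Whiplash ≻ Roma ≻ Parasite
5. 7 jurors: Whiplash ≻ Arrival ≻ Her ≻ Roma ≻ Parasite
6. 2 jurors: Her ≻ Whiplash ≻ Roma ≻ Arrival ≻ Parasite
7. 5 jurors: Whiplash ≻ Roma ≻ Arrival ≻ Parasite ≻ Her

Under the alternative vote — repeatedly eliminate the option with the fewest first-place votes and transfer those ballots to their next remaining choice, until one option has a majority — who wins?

Whiplash

Round 1: Whiplash 12, Parasite 6, Her 6, Roma 3, Arrival 2. Eliminate Arrival.
Round 2: Whiplash 12, Parasite 8, Her 6, Roma 3. Eliminate Roma.
Round 3: Whiplash 12, Parasite 11, Her 6. Eliminate Her.
Round 4: Whiplash 18, Parasite 11. Whiplash has a majority.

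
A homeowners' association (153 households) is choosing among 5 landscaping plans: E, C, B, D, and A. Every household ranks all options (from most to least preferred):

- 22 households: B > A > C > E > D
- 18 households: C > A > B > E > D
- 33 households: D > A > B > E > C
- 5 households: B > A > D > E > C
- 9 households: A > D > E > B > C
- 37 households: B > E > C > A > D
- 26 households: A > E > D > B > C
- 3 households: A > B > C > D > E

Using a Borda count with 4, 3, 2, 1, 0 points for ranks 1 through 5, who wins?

A

E: 22·1 + 18·1 + 33·1 + 5·1 + 9·2 + 37·3 + 26·3 + 3·0 = 285
C: 22·2 + 18·4 + 33·0 + 5·0 + 9·0 + 37·2 + 26·0 + 3·2 = 196
B: 22·4 + 18·2 + 33·2 + 5·4 + 9·1 + 37·4 + 26·1 + 3·3 = 402
D: 22·0 + 18·0 + 33·4 + 5·2 + 9·3 + 37·0 + 26·2 + 3·1 = 224
A: 22·3 + 18·3 + 33·3 + 5·3 + 9·4 + 37·1 + 26·4 + 3·4 = 423
A has the highest Borda score (423).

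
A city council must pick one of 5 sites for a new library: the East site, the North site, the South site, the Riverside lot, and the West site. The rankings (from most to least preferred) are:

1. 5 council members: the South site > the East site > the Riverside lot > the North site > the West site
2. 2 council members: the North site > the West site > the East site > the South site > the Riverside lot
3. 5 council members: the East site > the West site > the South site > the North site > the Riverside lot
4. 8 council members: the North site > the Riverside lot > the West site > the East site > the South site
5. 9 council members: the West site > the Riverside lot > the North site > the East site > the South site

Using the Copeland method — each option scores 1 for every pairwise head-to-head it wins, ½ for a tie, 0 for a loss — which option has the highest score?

the East site: beats the South site; loses to the North site, the Riverside lot, and the West site → score 1.
the North site: beats the East site, the South site, the Riverside lot, and the West site → score 4.
the South site: loses to the East site, the North site, the Riverside lot, and the West site → score 0.
the Riverside lot: beats the East site and the South site; loses to the North site and the West site → score 2.
the West site: beats the East site, the South site, and the Riverside lot; loses to the North site → score 3.
the North site has the best pairwise record.

the North site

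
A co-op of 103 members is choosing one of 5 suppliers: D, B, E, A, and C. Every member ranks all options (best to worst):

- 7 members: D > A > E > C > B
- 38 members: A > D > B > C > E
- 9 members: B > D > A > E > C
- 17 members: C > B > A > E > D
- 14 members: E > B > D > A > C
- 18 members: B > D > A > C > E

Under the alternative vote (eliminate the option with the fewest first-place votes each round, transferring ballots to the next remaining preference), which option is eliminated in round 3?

C

Round 1: D 7, B 27, E 14, A 38, C 17. Eliminate D.
Round 2: B 27, E 14, A 45, C 17. Eliminate E.
Round 3: B 41, A 45, C 17. Eliminate C.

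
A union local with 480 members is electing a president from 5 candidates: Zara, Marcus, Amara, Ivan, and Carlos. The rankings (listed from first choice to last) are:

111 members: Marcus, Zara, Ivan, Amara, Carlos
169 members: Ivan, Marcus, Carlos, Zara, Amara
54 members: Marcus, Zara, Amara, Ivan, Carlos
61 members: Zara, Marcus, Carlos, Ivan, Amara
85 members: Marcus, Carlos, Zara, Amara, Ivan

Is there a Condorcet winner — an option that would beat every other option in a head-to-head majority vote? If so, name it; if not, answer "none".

Marcus

Marcus vs Zara: 419–61 for Marcus.
Marcus vs Amara: 480–0 for Marcus.
Marcus vs Ivan: 311–169 for Marcus.
Marcus vs Carlos: 480–0 for Marcus.
Marcus beats every other option head-to-head.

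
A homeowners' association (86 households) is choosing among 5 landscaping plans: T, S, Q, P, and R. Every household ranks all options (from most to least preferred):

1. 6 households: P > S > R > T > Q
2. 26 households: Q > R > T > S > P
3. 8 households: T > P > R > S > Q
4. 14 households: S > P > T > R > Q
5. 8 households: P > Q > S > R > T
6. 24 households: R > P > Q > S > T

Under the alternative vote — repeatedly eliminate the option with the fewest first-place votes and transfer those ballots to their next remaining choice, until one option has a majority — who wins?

P

Round 1: T 8, S 14, Q 26, P 14, R 24. Eliminate T.
Round 2: S 14, Q 26, P 22, R 24. Eliminate S.
Round 3: Q 26, P 36, R 24. Eliminate R.
Round 4: Q 26, P 60. P has a majority.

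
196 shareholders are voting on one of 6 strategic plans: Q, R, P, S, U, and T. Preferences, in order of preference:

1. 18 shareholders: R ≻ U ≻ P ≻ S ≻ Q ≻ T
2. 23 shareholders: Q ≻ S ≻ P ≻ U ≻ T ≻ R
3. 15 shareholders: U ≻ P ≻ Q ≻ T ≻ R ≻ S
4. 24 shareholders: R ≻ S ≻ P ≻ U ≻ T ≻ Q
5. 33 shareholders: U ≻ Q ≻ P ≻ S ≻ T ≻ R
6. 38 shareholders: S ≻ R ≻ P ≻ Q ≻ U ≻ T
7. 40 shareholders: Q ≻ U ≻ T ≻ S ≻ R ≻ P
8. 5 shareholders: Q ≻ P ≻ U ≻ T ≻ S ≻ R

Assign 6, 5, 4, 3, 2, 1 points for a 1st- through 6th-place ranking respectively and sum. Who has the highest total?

U

Q: 18·2 + 23·6 + 15·4 + 24·1 + 33·5 + 38·3 + 40·6 + 5·6 = 807
R: 18·6 + 23·1 + 15·2 + 24·6 + 33·1 + 38·5 + 40·2 + 5·1 = 613
P: 18·4 + 23·4 + 15·5 + 24·4 + 33·4 + 38·4 + 40·1 + 5·5 = 684
S: 18·3 + 23·5 + 15·1 + 24·5 + 33·3 + 38·6 + 40·3 + 5·2 = 761
U: 18·5 + 23·3 + 15·6 + 24·3 + 33·6 + 38·2 + 40·5 + 5·4 = 815
T: 18·1 + 23·2 + 15·3 + 24·2 + 33·2 + 38·1 + 40·4 + 5·3 = 436
U has the highest Borda score (815).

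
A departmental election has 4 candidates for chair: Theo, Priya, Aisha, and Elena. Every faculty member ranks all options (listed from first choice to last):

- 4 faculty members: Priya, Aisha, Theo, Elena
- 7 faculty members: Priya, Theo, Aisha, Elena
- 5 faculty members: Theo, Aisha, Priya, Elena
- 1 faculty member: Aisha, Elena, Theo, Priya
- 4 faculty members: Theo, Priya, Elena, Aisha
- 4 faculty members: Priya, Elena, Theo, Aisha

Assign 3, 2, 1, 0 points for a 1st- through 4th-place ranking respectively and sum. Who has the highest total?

Theo: 4·1 + 7·2 + 5·3 + 1·1 + 4·3 + 4·1 = 50
Priya: 4·3 + 7·3 + 5·1 + 1·0 + 4·2 + 4·3 = 58
Aisha: 4·2 + 7·1 + 5·2 + 1·3 + 4·0 + 4·0 = 28
Elena: 4·0 + 7·0 + 5·0 + 1·2 + 4·1 + 4·2 = 14
Priya has the highest Borda score (58).

Priya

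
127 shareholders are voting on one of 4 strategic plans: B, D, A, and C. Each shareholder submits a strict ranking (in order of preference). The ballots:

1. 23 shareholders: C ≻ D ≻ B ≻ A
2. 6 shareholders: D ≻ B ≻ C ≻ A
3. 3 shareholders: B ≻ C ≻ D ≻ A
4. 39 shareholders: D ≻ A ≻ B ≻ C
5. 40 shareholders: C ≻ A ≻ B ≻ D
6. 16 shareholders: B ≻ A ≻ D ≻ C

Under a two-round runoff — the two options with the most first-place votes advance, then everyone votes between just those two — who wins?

Round 1 first-place votes: B 19, D 45, A 0, C 63.
C and D advance.
Runoff: C is preferred to D by 66 voters; D by 61.
C wins the runoff.

C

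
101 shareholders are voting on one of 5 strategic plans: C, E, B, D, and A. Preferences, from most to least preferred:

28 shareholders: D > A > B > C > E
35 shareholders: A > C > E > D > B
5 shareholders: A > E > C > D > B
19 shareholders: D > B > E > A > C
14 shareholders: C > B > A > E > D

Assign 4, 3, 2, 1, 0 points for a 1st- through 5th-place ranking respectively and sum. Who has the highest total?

C: 28·1 + 35·3 + 5·2 + 19·0 + 14·4 = 199
E: 28·0 + 35·2 + 5·3 + 19·2 + 14·1 = 137
B: 28·2 + 35·0 + 5·0 + 19·3 + 14·3 = 155
D: 28·4 + 35·1 + 5·1 + 19·4 + 14·0 = 228
A: 28·3 + 35·4 + 5·4 + 19·1 + 14·2 = 291
A has the highest Borda score (291).

A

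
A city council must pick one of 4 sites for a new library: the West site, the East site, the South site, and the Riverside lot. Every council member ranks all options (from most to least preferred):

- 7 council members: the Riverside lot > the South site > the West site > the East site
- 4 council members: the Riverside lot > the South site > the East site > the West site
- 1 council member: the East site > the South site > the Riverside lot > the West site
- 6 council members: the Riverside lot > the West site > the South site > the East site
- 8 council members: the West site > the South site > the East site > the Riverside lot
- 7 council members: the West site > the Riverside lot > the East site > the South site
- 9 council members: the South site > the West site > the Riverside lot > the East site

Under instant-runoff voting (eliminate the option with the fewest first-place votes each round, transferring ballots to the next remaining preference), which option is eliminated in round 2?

Round 1: the West site 15, the East site 1, the South site 9, the Riverside lot 17. Eliminate the East site.
Round 2: the West site 15, the South site 10, the Riverside lot 17. Eliminate the South site.

the South site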